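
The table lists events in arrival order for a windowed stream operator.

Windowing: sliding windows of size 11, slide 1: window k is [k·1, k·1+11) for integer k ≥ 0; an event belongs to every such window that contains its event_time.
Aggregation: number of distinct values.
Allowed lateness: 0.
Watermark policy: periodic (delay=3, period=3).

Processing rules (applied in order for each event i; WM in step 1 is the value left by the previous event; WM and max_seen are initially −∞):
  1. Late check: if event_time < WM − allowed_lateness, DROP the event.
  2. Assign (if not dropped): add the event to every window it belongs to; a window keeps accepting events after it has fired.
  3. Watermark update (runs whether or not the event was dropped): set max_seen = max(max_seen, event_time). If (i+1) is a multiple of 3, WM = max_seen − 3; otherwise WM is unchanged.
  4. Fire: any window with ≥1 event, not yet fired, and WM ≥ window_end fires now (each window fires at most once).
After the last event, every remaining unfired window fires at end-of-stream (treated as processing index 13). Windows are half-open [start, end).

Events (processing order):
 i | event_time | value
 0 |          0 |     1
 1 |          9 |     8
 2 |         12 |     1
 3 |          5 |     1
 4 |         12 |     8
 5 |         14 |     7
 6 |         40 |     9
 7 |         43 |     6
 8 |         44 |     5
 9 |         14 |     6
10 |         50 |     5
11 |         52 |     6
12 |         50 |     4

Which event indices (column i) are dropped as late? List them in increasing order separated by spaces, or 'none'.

i=0 t=0 v=1: → [0,11); WM=−∞
i=1 t=9 v=8: → [9,20),[8,19),[7,18),[6,17),[5,16),[4,15),[3,14),[2,13),[1,12),[0,11); WM=−∞
i=2 t=12 v=1: → [12,23),[11,22),[10,21),[9,20),[8,19),[7,18),[6,17),[5,16),[4,15),[3,14),[2,13); WM=9
i=3 t=5 v=1: DROP (t<9-0); WM=9
i=4 t=12 v=8: → [12,23),[11,22),[10,21),[9,20),[8,19),[7,18),[6,17),[5,16),[4,15),[3,14),[2,13); WM=9
i=5 t=14 v=7: → [14,25),[13,24),[12,23),[11,22),[10,21),[9,20),[8,19),[7,18),[6,17),[5,16),[4,15); WM=11; [0,11) fires=2
i=6 t=40 v=9: → [40,51),[39,50),[38,49),[37,48),[36,47),[35,46),[34,45),[33,44),[32,43),[31,42),[30,41); WM=11
i=7 t=43 v=6: → [43,54),[42,53),[41,52),[40,51),[39,50),[38,49),[37,48),[36,47),[35,46),[34,45),[33,44); WM=11
i=8 t=44 v=5: → [44,55),[43,54),[42,53),[41,52),[40,51),[39,50),[38,49),[37,48),[36,47),[35,46),[34,45); WM=41; [1,12) fires=1 [2,13) fires=2 [3,14) fires=2 [4,15) fires=3 [5,16) fires=3 [6,17) fires=3 [7,18) fires=3 [8,19) fires=3 [9,20) fires=3 [10,21) fires=3 [11,22) fires=3 [12,23) fires=3 [13,24) fires=1 [14,25) fires=1 [30,41) fires=1
i=9 t=14 v=6: DROP (t<41-0); WM=41
i=10 t=50 v=5: → [50,61),[49,60),[48,59),[47,58),[46,57),[45,56),[44,55),[43,54),[42,53),[41,52),[40,51); WM=41
i=11 t=52 v=6: → [52,63),[51,62),[50,61),[49,60),[48,59),[47,58),[46,57),[45,56),[44,55),[43,54),[42,53); WM=49; [31,42) fires=1 [32,43) fires=1 [33,44) fires=2 [34,45) fires=3 [35,46) fires=3 [36,47) fires=3 [37,48) fires=3 [38,49) fires=3
i=12 t=50 v=4: → [50,61),[49,60),[48,59),[47,58),[46,57),[45,56),[44,55),[43,54),[42,53),[41,52),[40,51); WM=49

3 9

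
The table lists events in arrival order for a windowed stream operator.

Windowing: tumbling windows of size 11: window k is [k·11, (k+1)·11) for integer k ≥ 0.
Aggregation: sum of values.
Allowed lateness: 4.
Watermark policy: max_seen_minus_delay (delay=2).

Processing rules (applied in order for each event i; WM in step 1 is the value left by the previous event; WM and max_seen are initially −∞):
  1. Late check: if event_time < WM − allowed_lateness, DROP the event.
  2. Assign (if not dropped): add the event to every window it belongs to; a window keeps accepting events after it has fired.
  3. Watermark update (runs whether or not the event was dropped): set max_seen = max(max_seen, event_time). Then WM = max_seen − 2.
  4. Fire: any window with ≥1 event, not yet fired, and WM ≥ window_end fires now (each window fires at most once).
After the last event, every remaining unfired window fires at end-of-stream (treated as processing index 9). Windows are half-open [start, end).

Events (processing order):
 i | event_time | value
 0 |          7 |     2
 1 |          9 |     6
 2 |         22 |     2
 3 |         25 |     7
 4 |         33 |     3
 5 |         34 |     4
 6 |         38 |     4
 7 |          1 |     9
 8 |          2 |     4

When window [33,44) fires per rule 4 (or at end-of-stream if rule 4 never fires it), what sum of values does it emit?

11

i=0 t=7 v=2: → [0,11); WM=5
i=1 t=9 v=6: → [0,11); WM=7
i=2 t=22 v=2: → [22,33); WM=20; [0,11) fires=8
i=3 t=25 v=7: → [22,33); WM=23
i=4 t=33 v=3: → [33,44); WM=31
i=5 t=34 v=4: → [33,44); WM=32
i=6 t=38 v=4: → [33,44); WM=36; [22,33) fires=9
i=7 t=1 v=9: DROP (t<36-4); WM=36
i=8 t=2 v=4: DROP (t<36-4); WM=36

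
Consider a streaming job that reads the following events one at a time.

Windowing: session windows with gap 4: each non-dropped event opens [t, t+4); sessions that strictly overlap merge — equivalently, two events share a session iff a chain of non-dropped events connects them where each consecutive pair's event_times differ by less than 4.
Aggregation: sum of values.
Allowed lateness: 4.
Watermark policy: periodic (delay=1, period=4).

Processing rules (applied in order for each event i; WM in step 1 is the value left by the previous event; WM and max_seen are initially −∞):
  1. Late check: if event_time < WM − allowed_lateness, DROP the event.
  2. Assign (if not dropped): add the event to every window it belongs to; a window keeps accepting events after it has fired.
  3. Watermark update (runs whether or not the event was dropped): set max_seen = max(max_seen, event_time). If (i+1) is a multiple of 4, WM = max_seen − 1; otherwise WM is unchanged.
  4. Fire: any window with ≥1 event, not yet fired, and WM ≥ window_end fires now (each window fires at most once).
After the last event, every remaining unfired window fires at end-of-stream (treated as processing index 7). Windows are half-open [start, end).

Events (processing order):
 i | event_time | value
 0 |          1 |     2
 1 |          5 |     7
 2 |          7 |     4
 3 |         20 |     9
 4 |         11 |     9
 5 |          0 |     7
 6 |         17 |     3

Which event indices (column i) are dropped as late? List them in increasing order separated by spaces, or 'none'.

4 5

i=0 t=1 v=2: → [1,5); WM=−∞
i=1 t=5 v=7: → [5,9); WM=−∞
i=2 t=7 v=4: → [5,11); WM=−∞
i=3 t=20 v=9: → [20,24); WM=19
i=4 t=11 v=9: DROP (t<19-4); WM=19
i=5 t=0 v=7: DROP (t<19-4); WM=19
i=6 t=17 v=3: → [17,24); WM=19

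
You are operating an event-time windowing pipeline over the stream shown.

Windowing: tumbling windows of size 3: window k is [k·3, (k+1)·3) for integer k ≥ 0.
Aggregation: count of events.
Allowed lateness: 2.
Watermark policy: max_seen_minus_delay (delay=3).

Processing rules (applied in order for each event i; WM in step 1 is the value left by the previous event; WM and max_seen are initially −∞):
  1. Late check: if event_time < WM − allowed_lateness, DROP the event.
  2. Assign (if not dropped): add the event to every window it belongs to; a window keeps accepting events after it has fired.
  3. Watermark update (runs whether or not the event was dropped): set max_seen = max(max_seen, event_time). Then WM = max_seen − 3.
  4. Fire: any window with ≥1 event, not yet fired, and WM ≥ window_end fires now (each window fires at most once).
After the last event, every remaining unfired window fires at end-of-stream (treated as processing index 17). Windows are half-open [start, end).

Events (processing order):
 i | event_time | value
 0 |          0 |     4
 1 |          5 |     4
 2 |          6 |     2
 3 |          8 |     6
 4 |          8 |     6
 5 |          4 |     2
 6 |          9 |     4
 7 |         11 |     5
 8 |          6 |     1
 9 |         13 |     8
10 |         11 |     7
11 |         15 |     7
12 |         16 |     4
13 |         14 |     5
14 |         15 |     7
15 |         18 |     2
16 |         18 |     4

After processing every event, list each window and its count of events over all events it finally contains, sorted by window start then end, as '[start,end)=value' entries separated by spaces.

i=0 t=0 v=4: → [0,3); WM=-3
i=1 t=5 v=4: → [3,6); WM=2
i=2 t=6 v=2: → [6,9); WM=3; [0,3) fires=1
i=3 t=8 v=6: → [6,9); WM=5
i=4 t=8 v=6: → [6,9); WM=5
i=5 t=4 v=2: → [3,6); WM=5
i=6 t=9 v=4: → [9,12); WM=6; [3,6) fires=2
i=7 t=11 v=5: → [9,12); WM=8
i=8 t=6 v=1: → [6,9); WM=8
i=9 t=13 v=8: → [12,15); WM=10; [6,9) fires=4
i=10 t=11 v=7: → [9,12); WM=10
i=11 t=15 v=7: → [15,18); WM=12; [9,12) fires=3
i=12 t=16 v=4: → [15,18); WM=13
i=13 t=14 v=5: → [12,15); WM=13
i=14 t=15 v=7: → [15,18); WM=13
i=15 t=18 v=2: → [18,21); WM=15; [12,15) fires=2
i=16 t=18 v=4: → [18,21); WM=15

[0,3)=1 [3,6)=2 [6,9)=4 [9,12)=3 [12,15)=2 [15,18)=3 [18,21)=2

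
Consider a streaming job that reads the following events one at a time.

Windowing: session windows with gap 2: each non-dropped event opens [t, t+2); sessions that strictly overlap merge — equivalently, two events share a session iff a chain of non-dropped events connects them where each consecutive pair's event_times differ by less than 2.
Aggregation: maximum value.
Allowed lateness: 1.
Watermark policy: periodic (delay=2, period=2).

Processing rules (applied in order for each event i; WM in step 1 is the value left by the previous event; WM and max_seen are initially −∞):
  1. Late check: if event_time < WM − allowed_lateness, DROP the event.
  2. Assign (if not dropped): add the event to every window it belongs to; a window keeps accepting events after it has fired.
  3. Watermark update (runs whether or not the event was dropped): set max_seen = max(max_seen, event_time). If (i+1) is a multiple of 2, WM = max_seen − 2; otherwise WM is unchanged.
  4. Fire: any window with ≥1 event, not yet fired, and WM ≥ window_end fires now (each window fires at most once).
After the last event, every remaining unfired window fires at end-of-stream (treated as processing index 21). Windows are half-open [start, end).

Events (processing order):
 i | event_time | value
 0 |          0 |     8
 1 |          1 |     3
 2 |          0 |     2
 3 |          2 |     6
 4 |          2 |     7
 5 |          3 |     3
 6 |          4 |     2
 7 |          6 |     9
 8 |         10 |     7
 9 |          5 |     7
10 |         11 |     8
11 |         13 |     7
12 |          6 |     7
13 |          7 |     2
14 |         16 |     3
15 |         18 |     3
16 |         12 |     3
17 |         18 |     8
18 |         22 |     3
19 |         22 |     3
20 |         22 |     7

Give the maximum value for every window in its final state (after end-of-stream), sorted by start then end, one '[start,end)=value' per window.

i=0 t=0 v=8: → [0,2); WM=−∞
i=1 t=1 v=3: → [0,3); WM=-1
i=2 t=0 v=2: → [0,3); WM=-1
i=3 t=2 v=6: → [0,4); WM=0
i=4 t=2 v=7: → [0,4); WM=0
i=5 t=3 v=3: → [0,5); WM=1
i=6 t=4 v=2: → [0,6); WM=1
i=7 t=6 v=9: → [6,8); WM=4
i=8 t=10 v=7: → [10,12); WM=4
i=9 t=5 v=7: → [0,8); WM=8
i=10 t=11 v=8: → [10,13); WM=8
i=11 t=13 v=7: → [13,15); WM=11
i=12 t=6 v=7: DROP (t<11-1); WM=11
i=13 t=7 v=2: DROP (t<11-1); WM=11
i=14 t=16 v=3: → [16,18); WM=11
i=15 t=18 v=3: → [18,20); WM=16
i=16 t=12 v=3: DROP (t<16-1); WM=16
i=17 t=18 v=8: → [18,20); WM=16
i=18 t=22 v=3: → [22,24); WM=16
i=19 t=22 v=3: → [22,24); WM=20
i=20 t=22 v=7: → [22,24); WM=20

[0,8)=9 [10,13)=8 [13,15)=7 [16,18)=3 [18,20)=8 [22,24)=7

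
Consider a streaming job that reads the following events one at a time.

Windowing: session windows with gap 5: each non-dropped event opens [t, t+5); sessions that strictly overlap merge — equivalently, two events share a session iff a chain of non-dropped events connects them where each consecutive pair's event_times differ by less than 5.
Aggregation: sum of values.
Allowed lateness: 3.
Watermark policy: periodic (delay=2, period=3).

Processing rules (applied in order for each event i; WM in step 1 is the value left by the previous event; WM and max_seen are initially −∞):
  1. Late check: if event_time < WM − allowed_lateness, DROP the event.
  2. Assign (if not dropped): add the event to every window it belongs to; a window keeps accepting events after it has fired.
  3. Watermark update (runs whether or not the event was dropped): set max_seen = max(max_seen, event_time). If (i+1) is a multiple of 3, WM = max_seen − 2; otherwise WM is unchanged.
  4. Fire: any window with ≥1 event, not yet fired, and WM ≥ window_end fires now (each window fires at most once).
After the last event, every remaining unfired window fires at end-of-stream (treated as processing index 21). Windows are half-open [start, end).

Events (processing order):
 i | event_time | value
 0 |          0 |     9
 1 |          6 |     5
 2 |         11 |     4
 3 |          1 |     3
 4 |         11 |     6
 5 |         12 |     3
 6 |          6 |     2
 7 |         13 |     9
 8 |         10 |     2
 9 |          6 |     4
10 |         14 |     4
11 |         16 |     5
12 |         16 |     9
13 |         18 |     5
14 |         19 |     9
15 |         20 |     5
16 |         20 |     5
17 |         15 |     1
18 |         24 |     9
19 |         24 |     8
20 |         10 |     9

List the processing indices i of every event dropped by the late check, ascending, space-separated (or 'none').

3 6 9 20

i=0 t=0 v=9: → [0,5); WM=−∞
i=1 t=6 v=5: → [6,11); WM=−∞
i=2 t=11 v=4: → [11,16); WM=9
i=3 t=1 v=3: DROP (t<9-3); WM=9
i=4 t=11 v=6: → [11,16); WM=9
i=5 t=12 v=3: → [11,17); WM=10
i=6 t=6 v=2: DROP (t<10-3); WM=10
i=7 t=13 v=9: → [11,18); WM=10
i=8 t=10 v=2: → [6,18); WM=11
i=9 t=6 v=4: DROP (t<11-3); WM=11
i=10 t=14 v=4: → [6,19); WM=11
i=11 t=16 v=5: → [6,21); WM=14
i=12 t=16 v=9: → [6,21); WM=14
i=13 t=18 v=5: → [6,23); WM=14
i=14 t=19 v=9: → [6,24); WM=17
i=15 t=20 v=5: → [6,25); WM=17
i=16 t=20 v=5: → [6,25); WM=17
i=17 t=15 v=1: → [6,25); WM=18
i=18 t=24 v=9: → [6,29); WM=18
i=19 t=24 v=8: → [6,29); WM=18
i=20 t=10 v=9: DROP (t<18-3); WM=22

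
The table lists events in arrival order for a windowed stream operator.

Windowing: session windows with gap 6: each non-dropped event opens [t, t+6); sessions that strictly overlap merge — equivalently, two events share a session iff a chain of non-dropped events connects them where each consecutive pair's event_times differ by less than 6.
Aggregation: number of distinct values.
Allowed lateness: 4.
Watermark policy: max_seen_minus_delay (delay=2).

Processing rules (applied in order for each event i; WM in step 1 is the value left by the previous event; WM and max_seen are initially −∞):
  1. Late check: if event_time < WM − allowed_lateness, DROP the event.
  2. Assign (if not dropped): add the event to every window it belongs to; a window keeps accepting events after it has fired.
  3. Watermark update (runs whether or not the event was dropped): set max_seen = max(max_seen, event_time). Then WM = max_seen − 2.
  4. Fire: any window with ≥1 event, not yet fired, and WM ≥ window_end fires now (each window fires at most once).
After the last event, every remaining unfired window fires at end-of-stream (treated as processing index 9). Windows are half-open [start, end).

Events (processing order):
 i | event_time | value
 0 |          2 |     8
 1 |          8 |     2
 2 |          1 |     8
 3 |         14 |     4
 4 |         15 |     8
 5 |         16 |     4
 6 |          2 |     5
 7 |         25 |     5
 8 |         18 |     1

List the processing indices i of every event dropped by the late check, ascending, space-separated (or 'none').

2 6 8

i=0 t=2 v=8: → [2,8); WM=0
i=1 t=8 v=2: → [8,14); WM=6
i=2 t=1 v=8: DROP (t<6-4); WM=6
i=3 t=14 v=4: → [14,20); WM=12
i=4 t=15 v=8: → [14,21); WM=13
i=5 t=16 v=4: → [14,22); WM=14
i=6 t=2 v=5: DROP (t<14-4); WM=14
i=7 t=25 v=5: → [25,31); WM=23
i=8 t=18 v=1: DROP (t<23-4); WM=23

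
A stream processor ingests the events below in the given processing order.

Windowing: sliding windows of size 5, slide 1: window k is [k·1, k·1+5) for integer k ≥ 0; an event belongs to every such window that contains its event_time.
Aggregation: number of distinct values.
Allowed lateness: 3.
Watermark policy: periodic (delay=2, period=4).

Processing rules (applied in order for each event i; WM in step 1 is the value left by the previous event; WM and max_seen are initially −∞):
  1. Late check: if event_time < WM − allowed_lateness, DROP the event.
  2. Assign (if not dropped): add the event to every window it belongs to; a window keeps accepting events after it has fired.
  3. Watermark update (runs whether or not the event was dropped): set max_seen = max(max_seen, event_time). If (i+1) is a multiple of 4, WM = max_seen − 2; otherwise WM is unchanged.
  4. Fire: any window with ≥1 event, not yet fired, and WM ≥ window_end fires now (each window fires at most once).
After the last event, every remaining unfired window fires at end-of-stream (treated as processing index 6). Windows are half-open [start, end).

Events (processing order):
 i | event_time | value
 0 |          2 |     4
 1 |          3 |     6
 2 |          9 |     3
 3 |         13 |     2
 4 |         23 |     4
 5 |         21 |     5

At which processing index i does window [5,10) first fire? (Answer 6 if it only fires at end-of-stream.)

3

i=0 t=2 v=4: → [2,7),[1,6),[0,5); WM=−∞
i=1 t=3 v=6: → [3,8),[2,7),[1,6),[0,5); WM=−∞
i=2 t=9 v=3: → [9,14),[8,13),[7,12),[6,11),[5,10); WM=−∞
i=3 t=13 v=2: → [13,18),[12,17),[11,16),[10,15),[9,14); WM=11; [0,5) fires=2 [1,6) fires=2 [2,7) fires=2 [3,8) fires=1 [5,10) fires=1 [6,11) fires=1
i=4 t=23 v=4: → [23,28),[22,27),[21,26),[20,25),[19,24); WM=11
i=5 t=21 v=5: → [21,26),[20,25),[19,24),[18,23),[17,22); WM=11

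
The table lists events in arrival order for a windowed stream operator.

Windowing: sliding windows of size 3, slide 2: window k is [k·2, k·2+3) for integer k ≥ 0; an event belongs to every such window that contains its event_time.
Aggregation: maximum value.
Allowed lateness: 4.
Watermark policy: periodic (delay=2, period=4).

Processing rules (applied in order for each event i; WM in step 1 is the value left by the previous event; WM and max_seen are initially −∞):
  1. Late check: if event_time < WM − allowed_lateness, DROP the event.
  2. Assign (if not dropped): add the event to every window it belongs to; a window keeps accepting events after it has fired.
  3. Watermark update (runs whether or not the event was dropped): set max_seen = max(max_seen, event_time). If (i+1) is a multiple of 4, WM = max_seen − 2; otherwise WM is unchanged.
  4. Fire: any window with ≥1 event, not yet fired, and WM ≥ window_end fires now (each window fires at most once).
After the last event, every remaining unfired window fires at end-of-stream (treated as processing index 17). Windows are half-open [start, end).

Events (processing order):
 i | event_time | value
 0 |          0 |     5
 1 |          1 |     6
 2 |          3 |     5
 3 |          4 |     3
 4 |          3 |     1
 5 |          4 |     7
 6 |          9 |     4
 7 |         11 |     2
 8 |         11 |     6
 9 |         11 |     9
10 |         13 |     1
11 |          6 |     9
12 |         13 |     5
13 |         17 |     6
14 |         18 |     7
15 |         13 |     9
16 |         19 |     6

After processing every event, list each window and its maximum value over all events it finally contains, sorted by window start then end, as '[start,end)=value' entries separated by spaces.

i=0 t=0 v=5: → [0,3); WM=−∞
i=1 t=1 v=6: → [0,3); WM=−∞
i=2 t=3 v=5: → [2,5); WM=−∞
i=3 t=4 v=3: → [4,7),[2,5); WM=2
i=4 t=3 v=1: → [2,5); WM=2
i=5 t=4 v=7: → [4,7),[2,5); WM=2
i=6 t=9 v=4: → [8,11); WM=2
i=7 t=11 v=2: → [10,13); WM=9; [0,3) fires=6 [2,5) fires=7 [4,7) fires=7
i=8 t=11 v=6: → [10,13); WM=9
i=9 t=11 v=9: → [10,13); WM=9
i=10 t=13 v=1: → [12,15); WM=9
i=11 t=6 v=9: → [6,9),[4,7); WM=11; [6,9) fires=9 [8,11) fires=4
i=12 t=13 v=5: → [12,15); WM=11
i=13 t=17 v=6: → [16,19); WM=11
i=14 t=18 v=7: → [18,21),[16,19); WM=11
i=15 t=13 v=9: → [12,15); WM=16; [10,13) fires=9 [12,15) fires=9
i=16 t=19 v=6: → [18,21); WM=16

[0,3)=6 [2,5)=7 [4,7)=9 [6,9)=9 [8,11)=4 [10,13)=9 [12,15)=9 [16,19)=7 [18,21)=7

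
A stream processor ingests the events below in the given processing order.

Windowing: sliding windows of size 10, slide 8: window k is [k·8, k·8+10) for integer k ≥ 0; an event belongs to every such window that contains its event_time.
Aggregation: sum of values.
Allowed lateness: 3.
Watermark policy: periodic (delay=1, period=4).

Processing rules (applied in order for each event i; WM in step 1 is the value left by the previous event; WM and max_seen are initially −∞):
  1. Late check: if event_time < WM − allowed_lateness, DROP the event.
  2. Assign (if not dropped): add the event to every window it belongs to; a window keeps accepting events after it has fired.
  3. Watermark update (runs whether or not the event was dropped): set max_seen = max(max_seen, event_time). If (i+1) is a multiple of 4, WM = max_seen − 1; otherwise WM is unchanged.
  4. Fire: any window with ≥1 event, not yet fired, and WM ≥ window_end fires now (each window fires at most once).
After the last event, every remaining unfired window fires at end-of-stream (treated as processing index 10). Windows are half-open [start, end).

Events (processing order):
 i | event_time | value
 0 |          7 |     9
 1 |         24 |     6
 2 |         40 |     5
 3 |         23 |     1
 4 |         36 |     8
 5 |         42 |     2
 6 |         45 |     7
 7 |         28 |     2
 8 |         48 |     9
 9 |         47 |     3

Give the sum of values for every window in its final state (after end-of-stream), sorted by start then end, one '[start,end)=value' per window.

i=0 t=7 v=9: → [0,10); WM=−∞
i=1 t=24 v=6: → [24,34),[16,26); WM=−∞
i=2 t=40 v=5: → [40,50),[32,42); WM=−∞
i=3 t=23 v=1: → [16,26); WM=39; [0,10) fires=9 [16,26) fires=7 [24,34) fires=6
i=4 t=36 v=8: → [32,42); WM=39
i=5 t=42 v=2: → [40,50); WM=39
i=6 t=45 v=7: → [40,50); WM=39
i=7 t=28 v=2: DROP (t<39-3); WM=44; [32,42) fires=13
i=8 t=48 v=9: → [48,58),[40,50); WM=44
i=9 t=47 v=3: → [40,50); WM=44

[0,10)=9 [16,26)=7 [24,34)=6 [32,42)=13 [40,50)=26 [48,58)=9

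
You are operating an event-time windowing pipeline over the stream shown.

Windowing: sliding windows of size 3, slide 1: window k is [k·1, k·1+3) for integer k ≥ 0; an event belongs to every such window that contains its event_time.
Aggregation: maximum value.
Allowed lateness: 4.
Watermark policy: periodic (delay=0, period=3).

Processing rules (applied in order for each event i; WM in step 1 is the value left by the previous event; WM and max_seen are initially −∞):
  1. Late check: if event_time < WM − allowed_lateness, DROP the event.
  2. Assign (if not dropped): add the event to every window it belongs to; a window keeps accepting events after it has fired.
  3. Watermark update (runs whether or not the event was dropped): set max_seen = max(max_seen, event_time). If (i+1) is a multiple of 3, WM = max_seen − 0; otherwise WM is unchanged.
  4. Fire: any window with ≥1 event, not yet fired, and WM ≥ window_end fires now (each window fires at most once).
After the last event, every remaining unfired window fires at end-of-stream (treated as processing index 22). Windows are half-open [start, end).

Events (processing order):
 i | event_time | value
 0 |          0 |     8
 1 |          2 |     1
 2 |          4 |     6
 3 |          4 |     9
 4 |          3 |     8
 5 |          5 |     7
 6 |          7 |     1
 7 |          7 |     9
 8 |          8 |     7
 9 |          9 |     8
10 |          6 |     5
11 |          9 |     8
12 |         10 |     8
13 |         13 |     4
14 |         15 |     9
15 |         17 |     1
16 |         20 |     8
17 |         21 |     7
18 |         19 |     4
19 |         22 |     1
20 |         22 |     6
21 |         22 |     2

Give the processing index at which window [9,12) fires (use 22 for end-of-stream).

14

i=0 t=0 v=8: → [0,3); WM=−∞
i=1 t=2 v=1: → [2,5),[1,4),[0,3); WM=−∞
i=2 t=4 v=6: → [4,7),[3,6),[2,5); WM=4; [0,3) fires=8 [1,4) fires=1
i=3 t=4 v=9: → [4,7),[3,6),[2,5); WM=4
i=4 t=3 v=8: → [3,6),[2,5),[1,4); WM=4
i=5 t=5 v=7: → [5,8),[4,7),[3,6); WM=5; [2,5) fires=9
i=6 t=7 v=1: → [7,10),[6,9),[5,8); WM=5
i=7 t=7 v=9: → [7,10),[6,9),[5,8); WM=5
i=8 t=8 v=7: → [8,11),[7,10),[6,9); WM=8; [3,6) fires=9 [4,7) fires=9 [5,8) fires=9
i=9 t=9 v=8: → [9,12),[8,11),[7,10); WM=8
i=10 t=6 v=5: → [6,9),[5,8),[4,7); WM=8
i=11 t=9 v=8: → [9,12),[8,11),[7,10); WM=9; [6,9) fires=9
i=12 t=10 v=8: → [10,13),[9,12),[8,11); WM=9
i=13 t=13 v=4: → [13,16),[12,15),[11,14); WM=9
i=14 t=15 v=9: → [15,18),[14,17),[13,16); WM=15; [7,10) fires=9 [8,11) fires=8 [9,12) fires=8 [10,13) fires=8 [11,14) fires=4 [12,15) fires=4
i=15 t=17 v=1: → [17,20),[16,19),[15,18); WM=15
i=16 t=20 v=8: → [20,23),[19,22),[18,21); WM=15
i=17 t=21 v=7: → [21,24),[20,23),[19,22); WM=21; [13,16) fires=9 [14,17) fires=9 [15,18) fires=9 [16,19) fires=1 [17,20) fires=1 [18,21) fires=8
i=18 t=19 v=4: → [19,22),[18,21),[17,20); WM=21
i=19 t=22 v=1: → [22,25),[21,24),[20,23); WM=21
i=20 t=22 v=6: → [22,25),[21,24),[20,23); WM=22; [19,22) fires=8
i=21 t=22 v=2: → [22,25),[21,24),[20,23); WM=22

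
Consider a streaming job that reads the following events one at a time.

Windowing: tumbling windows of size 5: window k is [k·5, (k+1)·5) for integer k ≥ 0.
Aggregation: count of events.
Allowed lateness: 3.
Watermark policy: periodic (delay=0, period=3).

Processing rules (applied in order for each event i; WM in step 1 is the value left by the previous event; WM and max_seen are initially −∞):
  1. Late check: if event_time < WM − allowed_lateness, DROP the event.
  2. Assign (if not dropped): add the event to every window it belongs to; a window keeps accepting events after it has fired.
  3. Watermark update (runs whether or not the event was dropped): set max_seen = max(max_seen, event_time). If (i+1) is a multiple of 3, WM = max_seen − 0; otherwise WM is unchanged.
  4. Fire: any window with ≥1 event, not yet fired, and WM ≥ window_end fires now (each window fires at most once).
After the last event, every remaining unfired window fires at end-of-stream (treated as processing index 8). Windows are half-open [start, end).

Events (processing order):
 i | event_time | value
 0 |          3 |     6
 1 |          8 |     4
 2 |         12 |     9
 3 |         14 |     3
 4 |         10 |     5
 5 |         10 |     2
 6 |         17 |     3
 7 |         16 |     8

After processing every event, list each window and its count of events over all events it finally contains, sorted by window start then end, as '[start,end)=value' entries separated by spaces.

i=0 t=3 v=6: → [0,5); WM=−∞
i=1 t=8 v=4: → [5,10); WM=−∞
i=2 t=12 v=9: → [10,15); WM=12; [0,5) fires=1 [5,10) fires=1
i=3 t=14 v=3: → [10,15); WM=12
i=4 t=10 v=5: → [10,15); WM=12
i=5 t=10 v=2: → [10,15); WM=14
i=6 t=17 v=3: → [15,20); WM=14
i=7 t=16 v=8: → [15,20); WM=14

[0,5)=1 [5,10)=1 [10,15)=4 [15,20)=2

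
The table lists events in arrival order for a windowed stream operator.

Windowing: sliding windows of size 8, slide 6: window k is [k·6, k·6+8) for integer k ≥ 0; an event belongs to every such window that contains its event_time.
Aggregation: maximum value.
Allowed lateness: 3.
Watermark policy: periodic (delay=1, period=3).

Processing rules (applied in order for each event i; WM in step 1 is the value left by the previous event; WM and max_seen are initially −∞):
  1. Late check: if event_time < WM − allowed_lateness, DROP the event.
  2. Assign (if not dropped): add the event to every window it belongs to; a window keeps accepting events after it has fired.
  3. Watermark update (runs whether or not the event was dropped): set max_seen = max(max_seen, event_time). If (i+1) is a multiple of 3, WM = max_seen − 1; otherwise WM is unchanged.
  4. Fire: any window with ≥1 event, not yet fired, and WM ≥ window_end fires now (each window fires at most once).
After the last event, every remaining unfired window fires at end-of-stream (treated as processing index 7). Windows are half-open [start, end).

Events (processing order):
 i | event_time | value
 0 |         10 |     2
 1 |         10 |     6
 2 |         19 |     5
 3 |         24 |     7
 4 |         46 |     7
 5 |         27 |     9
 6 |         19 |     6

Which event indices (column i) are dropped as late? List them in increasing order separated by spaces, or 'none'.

i=0 t=10 v=2: → [6,14); WM=−∞
i=1 t=10 v=6: → [6,14); WM=−∞
i=2 t=19 v=5: → [18,26),[12,20); WM=18; [6,14) fires=6
i=3 t=24 v=7: → [24,32),[18,26); WM=18
i=4 t=46 v=7: → [42,50); WM=18
i=5 t=27 v=9: → [24,32); WM=45; [12,20) fires=5 [18,26) fires=7 [24,32) fires=9
i=6 t=19 v=6: DROP (t<45-3); WM=45

6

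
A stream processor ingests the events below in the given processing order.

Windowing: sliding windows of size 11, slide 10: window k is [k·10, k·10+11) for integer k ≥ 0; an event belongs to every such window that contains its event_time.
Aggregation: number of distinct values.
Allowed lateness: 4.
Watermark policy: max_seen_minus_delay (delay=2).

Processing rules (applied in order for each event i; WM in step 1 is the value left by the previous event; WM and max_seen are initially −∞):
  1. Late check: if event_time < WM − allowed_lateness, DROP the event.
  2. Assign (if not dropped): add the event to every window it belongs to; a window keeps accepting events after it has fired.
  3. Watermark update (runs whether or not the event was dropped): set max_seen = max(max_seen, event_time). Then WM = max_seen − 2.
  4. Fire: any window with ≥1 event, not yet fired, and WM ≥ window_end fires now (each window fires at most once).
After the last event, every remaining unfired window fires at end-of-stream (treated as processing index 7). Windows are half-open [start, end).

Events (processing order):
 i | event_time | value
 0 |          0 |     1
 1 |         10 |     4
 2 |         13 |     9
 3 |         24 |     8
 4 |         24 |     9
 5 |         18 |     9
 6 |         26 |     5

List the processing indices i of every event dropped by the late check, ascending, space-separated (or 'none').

none

i=0 t=0 v=1: → [0,11); WM=-2
i=1 t=10 v=4: → [10,21),[0,11); WM=8
i=2 t=13 v=9: → [10,21); WM=11; [0,11) fires=2
i=3 t=24 v=8: → [20,31); WM=22; [10,21) fires=2
i=4 t=24 v=9: → [20,31); WM=22
i=5 t=18 v=9: → [10,21); WM=22
i=6 t=26 v=5: → [20,31); WM=24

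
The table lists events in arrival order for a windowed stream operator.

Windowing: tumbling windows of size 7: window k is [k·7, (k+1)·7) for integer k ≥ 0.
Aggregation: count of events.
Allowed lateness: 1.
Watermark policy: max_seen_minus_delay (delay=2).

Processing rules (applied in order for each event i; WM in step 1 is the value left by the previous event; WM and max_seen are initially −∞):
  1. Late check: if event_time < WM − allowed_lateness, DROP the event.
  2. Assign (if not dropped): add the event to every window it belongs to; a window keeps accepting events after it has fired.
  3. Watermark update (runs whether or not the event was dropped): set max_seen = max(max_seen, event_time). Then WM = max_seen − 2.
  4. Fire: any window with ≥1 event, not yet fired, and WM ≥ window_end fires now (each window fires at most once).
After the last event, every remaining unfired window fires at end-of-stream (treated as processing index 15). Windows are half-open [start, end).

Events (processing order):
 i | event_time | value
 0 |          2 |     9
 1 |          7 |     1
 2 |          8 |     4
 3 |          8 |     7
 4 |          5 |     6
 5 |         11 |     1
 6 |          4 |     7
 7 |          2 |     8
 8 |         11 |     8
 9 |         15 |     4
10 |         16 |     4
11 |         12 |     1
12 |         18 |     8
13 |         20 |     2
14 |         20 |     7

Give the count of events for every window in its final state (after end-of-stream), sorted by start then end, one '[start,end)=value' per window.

i=0 t=2 v=9: → [0,7); WM=0
i=1 t=7 v=1: → [7,14); WM=5
i=2 t=8 v=4: → [7,14); WM=6
i=3 t=8 v=7: → [7,14); WM=6
i=4 t=5 v=6: → [0,7); WM=6
i=5 t=11 v=1: → [7,14); WM=9; [0,7) fires=2
i=6 t=4 v=7: DROP (t<9-1); WM=9
i=7 t=2 v=8: DROP (t<9-1); WM=9
i=8 t=11 v=8: → [7,14); WM=9
i=9 t=15 v=4: → [14,21); WM=13
i=10 t=16 v=4: → [14,21); WM=14; [7,14) fires=5
i=11 t=12 v=1: DROP (t<14-1); WM=14
i=12 t=18 v=8: → [14,21); WM=16
i=13 t=20 v=2: → [14,21); WM=18
i=14 t=20 v=7: → [14,21); WM=18

[0,7)=2 [7,14)=5 [14,21)=5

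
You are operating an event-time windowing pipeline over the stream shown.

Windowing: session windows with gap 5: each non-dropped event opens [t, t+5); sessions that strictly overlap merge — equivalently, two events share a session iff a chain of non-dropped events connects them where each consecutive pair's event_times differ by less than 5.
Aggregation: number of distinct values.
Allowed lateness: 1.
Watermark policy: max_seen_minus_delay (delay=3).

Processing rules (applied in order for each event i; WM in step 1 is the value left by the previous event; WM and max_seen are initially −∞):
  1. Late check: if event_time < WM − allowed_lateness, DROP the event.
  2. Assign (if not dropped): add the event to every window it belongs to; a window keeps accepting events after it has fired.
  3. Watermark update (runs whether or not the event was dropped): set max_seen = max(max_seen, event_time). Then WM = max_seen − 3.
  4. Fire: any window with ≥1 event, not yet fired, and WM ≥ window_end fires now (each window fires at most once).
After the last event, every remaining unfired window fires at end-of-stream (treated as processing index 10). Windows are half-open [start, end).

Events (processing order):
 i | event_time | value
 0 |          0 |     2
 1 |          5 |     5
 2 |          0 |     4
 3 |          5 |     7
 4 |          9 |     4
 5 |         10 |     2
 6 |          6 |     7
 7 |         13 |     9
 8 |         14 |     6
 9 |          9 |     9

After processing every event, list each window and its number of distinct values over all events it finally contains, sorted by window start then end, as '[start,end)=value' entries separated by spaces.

[0,5)=1 [5,19)=6

i=0 t=0 v=2: → [0,5); WM=-3
i=1 t=5 v=5: → [5,10); WM=2
i=2 t=0 v=4: DROP (t<2-1); WM=2
i=3 t=5 v=7: → [5,10); WM=2
i=4 t=9 v=4: → [5,14); WM=6
i=5 t=10 v=2: → [5,15); WM=7
i=6 t=6 v=7: → [5,15); WM=7
i=7 t=13 v=9: → [5,18); WM=10
i=8 t=14 v=6: → [5,19); WM=11
i=9 t=9 v=9: DROP (t<11-1); WM=11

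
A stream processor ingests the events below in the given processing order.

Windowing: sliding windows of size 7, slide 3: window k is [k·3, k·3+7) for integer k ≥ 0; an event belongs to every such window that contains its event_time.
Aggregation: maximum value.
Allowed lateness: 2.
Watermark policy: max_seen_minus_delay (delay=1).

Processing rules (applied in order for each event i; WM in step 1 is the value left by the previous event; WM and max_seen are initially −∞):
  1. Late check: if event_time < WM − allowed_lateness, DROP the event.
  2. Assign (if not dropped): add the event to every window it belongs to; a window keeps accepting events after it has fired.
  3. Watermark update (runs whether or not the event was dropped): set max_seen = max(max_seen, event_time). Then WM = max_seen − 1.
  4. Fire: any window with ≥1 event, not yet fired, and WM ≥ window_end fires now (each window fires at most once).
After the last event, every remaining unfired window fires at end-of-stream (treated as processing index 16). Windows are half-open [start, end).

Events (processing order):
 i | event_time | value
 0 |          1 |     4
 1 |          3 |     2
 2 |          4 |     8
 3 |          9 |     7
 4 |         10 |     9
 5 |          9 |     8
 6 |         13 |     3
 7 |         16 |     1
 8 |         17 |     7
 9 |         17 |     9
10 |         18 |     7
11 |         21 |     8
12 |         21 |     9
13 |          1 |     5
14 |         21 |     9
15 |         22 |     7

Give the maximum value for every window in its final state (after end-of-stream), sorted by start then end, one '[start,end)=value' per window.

i=0 t=1 v=4: → [0,7); WM=0
i=1 t=3 v=2: → [3,10),[0,7); WM=2
i=2 t=4 v=8: → [3,10),[0,7); WM=3
i=3 t=9 v=7: → [9,16),[6,13),[3,10); WM=8; [0,7) fires=8
i=4 t=10 v=9: → [9,16),[6,13); WM=9
i=5 t=9 v=8: → [9,16),[6,13),[3,10); WM=9
i=6 t=13 v=3: → [12,19),[9,16); WM=12; [3,10) fires=8
i=7 t=16 v=1: → [15,22),[12,19); WM=15; [6,13) fires=9
i=8 t=17 v=7: → [15,22),[12,19); WM=16; [9,16) fires=9
i=9 t=17 v=9: → [15,22),[12,19); WM=16
i=10 t=18 v=7: → [18,25),[15,22),[12,19); WM=17
i=11 t=21 v=8: → [21,28),[18,25),[15,22); WM=20; [12,19) fires=9
i=12 t=21 v=9: → [21,28),[18,25),[15,22); WM=20
i=13 t=1 v=5: DROP (t<20-2); WM=20
i=14 t=21 v=9: → [21,28),[18,25),[15,22); WM=20
i=15 t=22 v=7: → [21,28),[18,25); WM=21

[0,7)=8 [3,10)=8 [6,13)=9 [9,16)=9 [12,19)=9 [15,22)=9 [18,25)=9 [21,28)=9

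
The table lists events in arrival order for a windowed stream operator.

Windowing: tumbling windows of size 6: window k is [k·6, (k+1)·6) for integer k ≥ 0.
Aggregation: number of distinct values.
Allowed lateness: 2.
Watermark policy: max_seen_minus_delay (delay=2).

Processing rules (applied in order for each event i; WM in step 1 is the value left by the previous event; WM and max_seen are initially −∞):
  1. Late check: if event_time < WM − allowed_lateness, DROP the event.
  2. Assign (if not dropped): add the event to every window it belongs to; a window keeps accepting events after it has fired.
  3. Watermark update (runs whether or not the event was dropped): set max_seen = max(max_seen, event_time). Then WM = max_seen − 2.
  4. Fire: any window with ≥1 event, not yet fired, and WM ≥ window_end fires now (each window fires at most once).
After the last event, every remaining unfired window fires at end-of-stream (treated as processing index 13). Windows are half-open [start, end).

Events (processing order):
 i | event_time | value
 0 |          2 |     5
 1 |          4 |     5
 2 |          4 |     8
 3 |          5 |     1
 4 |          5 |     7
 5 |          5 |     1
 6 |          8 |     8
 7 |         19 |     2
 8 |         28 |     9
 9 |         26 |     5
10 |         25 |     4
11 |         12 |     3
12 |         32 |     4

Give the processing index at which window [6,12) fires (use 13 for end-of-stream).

i=0 t=2 v=5: → [0,6); WM=0
i=1 t=4 v=5: → [0,6); WM=2
i=2 t=4 v=8: → [0,6); WM=2
i=3 t=5 v=1: → [0,6); WM=3
i=4 t=5 v=7: → [0,6); WM=3
i=5 t=5 v=1: → [0,6); WM=3
i=6 t=8 v=8: → [6,12); WM=6; [0,6) fires=4
i=7 t=19 v=2: → [18,24); WM=17; [6,12) fires=1
i=8 t=28 v=9: → [24,30); WM=26; [18,24) fires=1
i=9 t=26 v=5: → [24,30); WM=26
i=10 t=25 v=4: → [24,30); WM=26
i=11 t=12 v=3: DROP (t<26-2); WM=26
i=12 t=32 v=4: → [30,36); WM=30; [24,30) fires=3

7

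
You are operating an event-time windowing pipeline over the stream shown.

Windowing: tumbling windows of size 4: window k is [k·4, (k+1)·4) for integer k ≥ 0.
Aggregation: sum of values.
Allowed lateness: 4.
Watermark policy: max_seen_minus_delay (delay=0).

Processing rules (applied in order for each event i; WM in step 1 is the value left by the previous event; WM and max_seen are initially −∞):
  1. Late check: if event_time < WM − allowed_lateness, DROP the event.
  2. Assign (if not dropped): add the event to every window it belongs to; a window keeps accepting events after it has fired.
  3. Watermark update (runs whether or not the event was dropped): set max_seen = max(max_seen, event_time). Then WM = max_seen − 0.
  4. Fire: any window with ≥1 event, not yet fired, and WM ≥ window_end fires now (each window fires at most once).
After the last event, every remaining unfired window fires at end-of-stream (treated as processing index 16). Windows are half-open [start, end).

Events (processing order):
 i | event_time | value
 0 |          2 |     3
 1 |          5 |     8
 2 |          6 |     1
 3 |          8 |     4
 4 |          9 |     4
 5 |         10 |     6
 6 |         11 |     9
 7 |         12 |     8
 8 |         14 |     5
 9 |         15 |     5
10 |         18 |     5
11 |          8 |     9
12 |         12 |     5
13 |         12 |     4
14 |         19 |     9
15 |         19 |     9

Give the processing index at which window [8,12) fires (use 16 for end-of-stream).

i=0 t=2 v=3: → [0,4); WM=2
i=1 t=5 v=8: → [4,8); WM=5; [0,4) fires=3
i=2 t=6 v=1: → [4,8); WM=6
i=3 t=8 v=4: → [8,12); WM=8; [4,8) fires=9
i=4 t=9 v=4: → [8,12); WM=9
i=5 t=10 v=6: → [8,12); WM=10
i=6 t=11 v=9: → [8,12); WM=11
i=7 t=12 v=8: → [12,16); WM=12; [8,12) fires=23
i=8 t=14 v=5: → [12,16); WM=14
i=9 t=15 v=5: → [12,16); WM=15
i=10 t=18 v=5: → [16,20); WM=18; [12,16) fires=18
i=11 t=8 v=9: DROP (t<18-4); WM=18
i=12 t=12 v=5: DROP (t<18-4); WM=18
i=13 t=12 v=4: DROP (t<18-4); WM=18
i=14 t=19 v=9: → [16,20); WM=19
i=15 t=19 v=9: → [16,20); WM=19

7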